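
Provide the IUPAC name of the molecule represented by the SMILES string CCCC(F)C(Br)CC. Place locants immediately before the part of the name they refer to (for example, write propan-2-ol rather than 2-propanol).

3-bromo-4-fluoroheptane

The longest continuous carbon chain has 7 atoms, so the parent hydride is heptane.
Choose the numbering such that the substituent locant set {3,4} is lower than {4,5} at the first point of difference.
This places a bromo group at C-3; a fluoro group at C-4.
The substituents are ordered alphabetically, ignoring any di-/tri- multipliers.
The name is 3-bromo-4-fluoroheptane.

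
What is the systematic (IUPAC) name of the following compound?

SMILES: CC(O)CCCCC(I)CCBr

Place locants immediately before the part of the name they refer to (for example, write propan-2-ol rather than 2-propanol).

The longest chain bearing the –OH group is 9 carbons long (nonane).
The highest-priority functional group is an alcohol (–OH), so the name ends in -ol.
Number the chain so that numbering from this end puts the hydroxyl group at C-2 rather than C-8.
That gives the hydroxyl at C-2; a bromo group at C-9; an iodo group at C-7.
Substituent prefixes are cited in alphabetical order (multiplying prefixes like di-/tri- are ignored for ordering).
The name is 9-bromo-7-iodononan-2-ol.

9-bromo-7-iodononan-2-ol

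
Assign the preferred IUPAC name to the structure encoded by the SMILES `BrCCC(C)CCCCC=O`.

8-bromo-6-methyloctanal

The longest chain bearing the –CHO group is 8 carbons long (octane).
The principal characteristic group is an aldehyde (terminal –CHO), named with the suffix -al.
The numbering direction is chosen so that the aldehyde carbon is C-1 by definition.
With this numbering: a bromo group at C-8; a methyl group at C-6.
Prefixes are listed alphabetically: bromo, methyl.
Assembling the pieces gives 8-bromo-6-methyloctanal.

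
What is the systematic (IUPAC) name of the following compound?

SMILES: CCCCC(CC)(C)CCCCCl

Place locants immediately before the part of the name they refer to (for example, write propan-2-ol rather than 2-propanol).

1-chloro-5-ethyl-5-methylnonane

The longest carbon chain is 9 atoms: the parent is nonane.
Choose the numbering such that the substituent locant set {1,5,5} is lower than {5,5,9} at the first point of difference.
This places a chloro group at C-1; an ethyl group at C-5; a methyl group at C-5.
The substituents are ordered alphabetically, ignoring any di-/tri- multipliers.
Assembling the pieces gives 1-chloro-5-ethyl-5-methylnonane.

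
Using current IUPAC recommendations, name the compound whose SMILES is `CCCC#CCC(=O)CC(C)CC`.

3-methylundec-7-yn-5-one

The longest chain bearing the carbonyl and the multiple bond is 11 carbons long (undecane).
The principal characteristic group is a ketone (C=O on an internal carbon), named with the suffix -one.
The chain contains a C≡C triple bond, so the unsaturation ending is -yne.
Choose the numbering such that numbering from this end puts the carbonyl group at C-5 rather than C-7.
This places the carbonyl at C-5; the triple bond between C-7 and C-8; a methyl group at C-3.
Putting it together: 3-methylundec-7-yn-5-one.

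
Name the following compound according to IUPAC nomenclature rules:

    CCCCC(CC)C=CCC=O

5-ethylnon-3-enal

The longest chain bearing the –CHO group and the multiple bond is 9 carbons long (nonane).
The highest-priority functional group is an aldehyde (terminal –CHO), so the name ends in -al.
The chain contains a C=C double bond, so the unsaturation ending is -ene.
The numbering direction is chosen so that the aldehyde carbon is C-1 by definition.
That gives the double bond between C-3 and C-4; an ethyl group at C-5.
Putting it together: 5-ethylnon-3-enal.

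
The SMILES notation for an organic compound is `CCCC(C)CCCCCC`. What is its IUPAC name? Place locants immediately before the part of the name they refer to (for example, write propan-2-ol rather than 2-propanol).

4-methyldecane

The longest continuous carbon chain has 10 atoms, so the parent hydride is decane.
Number the chain so that the substituent locant set {4} is lower than {7} at the first point of difference.
With this numbering: a methyl group at C-4.
Putting it together: 4-methyldecane.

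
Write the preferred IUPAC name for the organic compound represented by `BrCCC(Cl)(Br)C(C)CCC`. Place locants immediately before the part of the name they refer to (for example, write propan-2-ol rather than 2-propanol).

1,3-dibromo-3-chloro-4-methylheptane

The parent chain contains 7 carbons (heptane).
Choose the numbering such that the substituent locant set {1,3,3,4} is lower than {4,5,5,7} at the first point of difference.
That gives bromo groups at C-1 and C-3; a chloro group at C-3; a methyl group at C-4.
The substituents are ordered alphabetically, ignoring any di-/tri- multipliers.
The name is 1,3-dibromo-3-chloro-4-methylheptane.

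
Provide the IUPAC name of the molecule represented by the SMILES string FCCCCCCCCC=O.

9-fluorononanal

The longest carbon chain that includes the –CHO group has 9 carbons, so the parent hydride is nonane.
The highest-priority functional group is an aldehyde (terminal –CHO), so the name ends in -al.
Choose the numbering such that the aldehyde carbon is C-1 by definition.
With this numbering: a fluoro group at C-9.
The name is 9-fluorononanal.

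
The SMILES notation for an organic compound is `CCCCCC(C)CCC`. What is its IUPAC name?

4-methylnonane

The longest carbon chain is 9 atoms: the parent is nonane.
Choose the numbering such that the substituent locant set {4} is lower than {6} at the first point of difference.
This places a methyl group at C-4.
Putting it together: 4-methylnonane.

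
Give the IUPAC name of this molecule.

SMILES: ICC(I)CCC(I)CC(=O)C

4,7,8-triiodooctan-2-one

The longest carbon chain that includes the carbonyl has 8 carbons, so the parent hydride is octane.
A ketone (C=O on an internal carbon) is the principal characteristic group, giving the suffix -one.
Choose the numbering such that numbering from this end puts the carbonyl group at C-2 rather than C-7.
This places the carbonyl at C-2; iodo groups at C-4 and C-7 and C-8.
The name is 4,7,8-triiodooctan-2-one.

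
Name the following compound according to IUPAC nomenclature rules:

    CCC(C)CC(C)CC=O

Counting along the main chain through the –CHO group gives 7 carbons: the parent is heptane.
The principal characteristic group is an aldehyde (terminal –CHO), named with the suffix -al.
Number the chain so that the aldehyde carbon is C-1 by definition.
With this numbering: methyl groups at C-3 and C-5.
The name is 3,5-dimethylheptanal.

3,5-dimethylheptanal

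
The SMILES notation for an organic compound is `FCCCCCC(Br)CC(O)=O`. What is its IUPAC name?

Counting along the main chain through the –COOH group gives 8 carbons: the parent is octane.
The highest-priority functional group is a carboxylic acid (terminal –COOH), so the name ends in -oic acid.
Choose the numbering such that the carboxylic acid carbon is C-1 by definition.
With this numbering: a bromo group at C-3; a fluoro group at C-8.
Prefixes are listed alphabetically: bromo, fluoro.
Putting it together: 3-bromo-8-fluorooctanoic acid.

3-bromo-8-fluorooctanoic acid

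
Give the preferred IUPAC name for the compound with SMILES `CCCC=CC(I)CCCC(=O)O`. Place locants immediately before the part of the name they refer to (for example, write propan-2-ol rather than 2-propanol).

5-iododec-6-enoic acid

The longest chain bearing the –COOH group and the multiple bond is 10 carbons long (decane).
The highest-priority functional group is a carboxylic acid (terminal –COOH), so the name ends in -oic acid.
There is one C=C double bond, indicated by the ending -ene.
The numbering direction is chosen so that the carboxylic acid carbon is C-1 by definition.
This places the double bond between C-6 and C-7; an iodo group at C-5.
Putting it together: 5-iododec-6-enoic acid.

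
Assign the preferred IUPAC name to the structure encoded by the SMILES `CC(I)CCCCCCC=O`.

8-iodononanal

The longest chain bearing the –CHO group is 9 carbons long (nonane).
The principal characteristic group is an aldehyde (terminal –CHO), named with the suffix -al.
Choose the numbering such that the aldehyde carbon is C-1 by definition.
This places an iodo group at C-8.
The name is 8-iodononanal.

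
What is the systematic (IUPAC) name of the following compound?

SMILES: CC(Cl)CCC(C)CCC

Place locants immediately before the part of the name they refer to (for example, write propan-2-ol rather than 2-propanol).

The longest carbon chain is 8 atoms: the parent is octane.
The numbering direction is chosen so that the substituent locant set {2,5} is lower than {4,7} at the first point of difference.
That gives a chloro group at C-2; a methyl group at C-5.
Prefixes are listed alphabetically: chloro, methyl.
The name is 2-chloro-5-methyloctane.

2-chloro-5-methyloctane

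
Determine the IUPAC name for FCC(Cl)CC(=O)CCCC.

The longest carbon chain that includes the carbonyl has 8 carbons, so the parent hydride is octane.
The principal characteristic group is a ketone (C=O on an internal carbon), named with the suffix -one.
Number the chain so that numbering from this end puts the carbonyl group at C-4 rather than C-5.
This places the carbonyl at C-4; a chloro group at C-2; a fluoro group at C-1.
Prefixes are listed alphabetically: chloro, fluoro.
Putting it together: 2-chloro-1-fluorooctan-4-one.

2-chloro-1-fluorooctan-4-one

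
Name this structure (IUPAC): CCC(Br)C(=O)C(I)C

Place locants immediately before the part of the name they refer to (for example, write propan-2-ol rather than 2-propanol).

The longest chain bearing the carbonyl is 6 carbons long (hexane).
The highest-priority functional group is a ketone (C=O on an internal carbon), so the name ends in -one.
Choose the numbering such that numbering from this end puts the carbonyl group at C-3 rather than C-4.
That gives the carbonyl at C-3; a bromo group at C-4; an iodo group at C-2.
Substituent prefixes are cited in alphabetical order (multiplying prefixes like di-/tri- are ignored for ordering).
Assembling the pieces gives 4-bromo-2-iodohexan-3-one.

4-bromo-2-iodohexan-3-one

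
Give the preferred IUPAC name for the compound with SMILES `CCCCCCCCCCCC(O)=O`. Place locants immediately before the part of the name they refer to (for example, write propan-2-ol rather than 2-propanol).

dodecanoic acid

Counting along the main chain through the –COOH group gives 12 carbons: the parent is dodecane.
The highest-priority functional group is a carboxylic acid (terminal –COOH), so the name ends in -oic acid.
Number the chain so that the carboxylic acid carbon is C-1 by definition.
Putting it together: dodecanoic acid.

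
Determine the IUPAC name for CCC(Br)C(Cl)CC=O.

4-bromo-3-chlorohexanal

The longest carbon chain that includes the –CHO group has 6 carbons, so the parent hydride is hexane.
An aldehyde (terminal –CHO) is the principal characteristic group, giving the suffix -al.
The numbering direction is chosen so that the aldehyde carbon is C-1 by definition.
This places a bromo group at C-4; a chloro group at C-3.
Prefixes are listed alphabetically: bromo, chloro.
The name is 4-bromo-3-chlorohexanal.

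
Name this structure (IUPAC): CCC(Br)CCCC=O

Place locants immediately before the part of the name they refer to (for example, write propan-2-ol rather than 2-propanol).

Counting along the main chain through the –CHO group gives 7 carbons: the parent is heptane.
An aldehyde (terminal –CHO) is the principal characteristic group, giving the suffix -al.
The numbering direction is chosen so that the aldehyde carbon is C-1 by definition.
With this numbering: a bromo group at C-5.
Assembling the pieces gives 5-bromoheptanal.

5-bromoheptanal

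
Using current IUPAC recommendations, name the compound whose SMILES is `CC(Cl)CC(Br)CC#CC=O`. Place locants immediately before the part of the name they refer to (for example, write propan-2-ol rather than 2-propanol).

The longest carbon chain that includes the –CHO group and the multiple bond has 8 carbons, so the parent hydride is octane.
An aldehyde (terminal –CHO) is the principal characteristic group, giving the suffix -al.
There is one C≡C triple bond, indicated by the ending -yne.
The numbering direction is chosen so that the aldehyde carbon is C-1 by definition.
This places the triple bond between C-2 and C-3; a bromo group at C-5; a chloro group at C-7.
The substituents are ordered alphabetically, ignoring any di-/tri- multipliers.
Putting it together: 5-bromo-7-chlorooct-2-ynal.

5-bromo-7-chlorooct-2-ynal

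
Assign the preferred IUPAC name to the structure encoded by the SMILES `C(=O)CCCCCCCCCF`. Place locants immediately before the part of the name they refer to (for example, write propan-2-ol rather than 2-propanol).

The longest carbon chain that includes the –CHO group has 10 carbons, so the parent hydride is decane.
An aldehyde (terminal –CHO) is the principal characteristic group, giving the suffix -al.
Number the chain so that the aldehyde carbon is C-1 by definition.
That gives a fluoro group at C-10.
Putting it together: 10-fluorodecanal.

10-fluorodecanal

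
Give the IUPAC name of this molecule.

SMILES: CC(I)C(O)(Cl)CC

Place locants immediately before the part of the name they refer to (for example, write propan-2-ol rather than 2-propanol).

3-chloro-2-iodopentan-3-ol

The longest carbon chain that includes the –OH group has 5 carbons, so the parent hydride is pentane.
The highest-priority functional group is an alcohol (–OH), so the name ends in -ol.
Choose the numbering such that the substituent locant set {2,3} is lower than {3,4} at the first point of difference.
With this numbering: the hydroxyl at C-3; a chloro group at C-3; an iodo group at C-2.
Prefixes are listed alphabetically: chloro, iodo.
Putting it together: 3-chloro-2-iodopentan-3-ol.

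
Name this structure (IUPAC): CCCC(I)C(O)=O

2-iodopentanoic acid

The longest carbon chain that includes the –COOH group has 5 carbons, so the parent hydride is pentane.
The highest-priority functional group is a carboxylic acid (terminal –COOH), so the name ends in -oic acid.
Choose the numbering such that the carboxylic acid carbon is C-1 by definition.
That gives an iodo group at C-2.
Putting it together: 2-iodopentanoic acid.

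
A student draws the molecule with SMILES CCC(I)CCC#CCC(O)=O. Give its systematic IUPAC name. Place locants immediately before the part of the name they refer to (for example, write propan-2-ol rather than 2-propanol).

The longest carbon chain that includes the –COOH group and the multiple bond has 9 carbons, so the parent hydride is nonane.
A carboxylic acid (terminal –COOH) is the principal characteristic group, giving the suffix -oic acid.
There is one C≡C triple bond, indicated by the ending -yne.
The numbering direction is chosen so that the carboxylic acid carbon is C-1 by definition.
That gives the triple bond between C-3 and C-4; an iodo group at C-7.
Assembling the pieces gives 7-iodonon-3-ynoic acid.

7-iodonon-3-ynoic acid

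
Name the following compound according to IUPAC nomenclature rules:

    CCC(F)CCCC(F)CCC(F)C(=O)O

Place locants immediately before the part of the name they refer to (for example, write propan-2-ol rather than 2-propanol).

The longest chain bearing the –COOH group is 11 carbons long (undecane).
The highest-priority functional group is a carboxylic acid (terminal –COOH), so the name ends in -oic acid.
Choose the numbering such that the carboxylic acid carbon is C-1 by definition.
That gives fluoro groups at C-2 and C-5 and C-9.
Putting it together: 2,5,9-trifluoroundecanoic acid.

2,5,9-trifluoroundecanoic acid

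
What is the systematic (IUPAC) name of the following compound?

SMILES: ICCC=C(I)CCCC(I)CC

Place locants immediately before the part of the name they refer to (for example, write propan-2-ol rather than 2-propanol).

The longest chain bearing the multiple bond is 10 carbons long (decane).
The chain contains a C=C double bond, so the unsaturation ending is -ene.
Choose the numbering such that numbering from this end puts the double bond at C-3 rather than C-7.
With this numbering: the double bond between C-3 and C-4; iodo groups at C-1 and C-4 and C-8.
Putting it together: 1,4,8-triiododec-3-ene.

1,4,8-triiododec-3-ene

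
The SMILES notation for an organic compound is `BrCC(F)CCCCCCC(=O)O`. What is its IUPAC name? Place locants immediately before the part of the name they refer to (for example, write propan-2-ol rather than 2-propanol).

9-bromo-8-fluorononanoic acid

The longest chain bearing the –COOH group is 9 carbons long (nonane).
The highest-priority functional group is a carboxylic acid (terminal –COOH), so the name ends in -oic acid.
The numbering direction is chosen so that the carboxylic acid carbon is C-1 by definition.
This places a bromo group at C-9; a fluoro group at C-8.
The substituents are ordered alphabetically, ignoring any di-/tri- multipliers.
The name is 9-bromo-8-fluorononanoic acid.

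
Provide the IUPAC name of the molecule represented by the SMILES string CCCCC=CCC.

The longest chain bearing the multiple bond is 8 carbons long (octane).
A C=C double bond in the chain gives the infix -ene-.
Number the chain so that numbering from this end puts the double bond at C-3 rather than C-5.
With this numbering: the double bond between C-3 and C-4.
Assembling the pieces gives oct-3-ene.

oct-3-ene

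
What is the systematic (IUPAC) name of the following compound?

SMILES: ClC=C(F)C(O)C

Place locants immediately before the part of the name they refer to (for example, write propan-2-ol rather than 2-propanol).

4-chloro-3-fluorobut-3-en-2-ol

The longest carbon chain that includes the –OH group and the multiple bond has 4 carbons, so the parent hydride is butane.
The highest-priority functional group is an alcohol (–OH), so the name ends in -ol.
The chain contains a C=C double bond, so the unsaturation ending is -ene.
Choose the numbering such that numbering from this end puts the hydroxyl group at C-2 rather than C-3.
This places the hydroxyl at C-2; the double bond between C-3 and C-4; a chloro group at C-4; a fluoro group at C-3.
Prefixes are listed alphabetically: chloro, fluoro.
Assembling the pieces gives 4-chloro-3-fluorobut-3-en-2-ol.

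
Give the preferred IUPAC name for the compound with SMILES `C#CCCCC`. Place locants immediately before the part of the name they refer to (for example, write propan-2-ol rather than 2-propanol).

hex-1-yne

Counting along the main chain through the multiple bond gives 6 carbons: the parent is hexane.
There is one C≡C triple bond, indicated by the ending -yne.
The numbering direction is chosen so that numbering from this end puts the triple bond at C-1 rather than C-5.
That gives the triple bond between C-1 and C-2.
Putting it together: hex-1-yne.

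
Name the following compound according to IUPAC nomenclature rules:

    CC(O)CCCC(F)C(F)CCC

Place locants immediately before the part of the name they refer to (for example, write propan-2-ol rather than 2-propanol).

Counting along the main chain through the –OH group gives 10 carbons: the parent is decane.
An alcohol (–OH) is the principal characteristic group, giving the suffix -ol.
Number the chain so that numbering from this end puts the hydroxyl group at C-2 rather than C-9.
This places the hydroxyl at C-2; fluoro groups at C-6 and C-7.
Assembling the pieces gives 6,7-difluorodecan-2-ol.

6,7-difluorodecan-2-ol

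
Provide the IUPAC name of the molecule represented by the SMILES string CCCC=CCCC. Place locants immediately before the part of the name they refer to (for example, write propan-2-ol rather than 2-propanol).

oct-4-ene

The longest carbon chain that includes the multiple bond has 8 carbons, so the parent hydride is octane.
The chain contains a C=C double bond, so the unsaturation ending is -ene.
Numbering from either end gives identical locants here.
That gives the double bond between C-4 and C-5.
Assembling the pieces gives oct-4-ene.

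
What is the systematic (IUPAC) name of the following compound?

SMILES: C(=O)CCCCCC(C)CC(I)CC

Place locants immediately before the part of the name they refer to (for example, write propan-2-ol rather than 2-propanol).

Counting along the main chain through the –CHO group gives 11 carbons: the parent is undecane.
An aldehyde (terminal –CHO) is the principal characteristic group, giving the suffix -al.
The numbering direction is chosen so that the aldehyde carbon is C-1 by definition.
This places an iodo group at C-9; a methyl group at C-7.
Prefixes are listed alphabetically: iodo, methyl.
Putting it together: 9-iodo-7-methylundecanal.

9-iodo-7-methylundecanal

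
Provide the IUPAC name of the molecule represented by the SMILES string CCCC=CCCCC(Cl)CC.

The longest carbon chain that includes the multiple bond has 11 carbons, so the parent hydride is undecane.
The chain contains a C=C double bond, so the unsaturation ending is -ene.
Number the chain so that numbering from this end puts the double bond at C-4 rather than C-7.
With this numbering: the double bond between C-4 and C-5; a chloro group at C-9.
Putting it together: 9-chloroundec-4-ene.

9-chloroundec-4-ene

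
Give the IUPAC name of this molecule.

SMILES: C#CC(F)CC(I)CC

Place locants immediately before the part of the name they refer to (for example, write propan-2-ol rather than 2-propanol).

3-fluoro-5-iodohept-1-yne

The longest carbon chain that includes the multiple bond has 7 carbons, so the parent hydride is heptane.
A C≡C triple bond in the chain gives the infix -yne-.
The numbering direction is chosen so that numbering from this end puts the triple bond at C-1 rather than C-6.
With this numbering: the triple bond between C-1 and C-2; a fluoro group at C-3; an iodo group at C-5.
Prefixes are listed alphabetically: fluoro, iodo.
Putting it together: 3-fluoro-5-iodohept-1-yne.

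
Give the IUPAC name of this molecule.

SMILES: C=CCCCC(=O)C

hept-6-en-2-one

The longest chain bearing the carbonyl and the multiple bond is 7 carbons long (heptane).
The highest-priority functional group is a ketone (C=O on an internal carbon), so the name ends in -one.
There is one C=C double bond, indicated by the ending -ene.
The numbering direction is chosen so that numbering from this end puts the carbonyl group at C-2 rather than C-6.
This places the carbonyl at C-2; the double bond between C-6 and C-7.
The name is hept-6-en-2-one.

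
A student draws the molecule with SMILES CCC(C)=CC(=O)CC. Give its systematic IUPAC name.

The longest chain bearing the carbonyl and the multiple bond is 7 carbons long (heptane).
The principal characteristic group is a ketone (C=O on an internal carbon), named with the suffix -one.
A C=C double bond in the chain gives the infix -ene-.
The numbering direction is chosen so that numbering from this end puts the carbonyl group at C-3 rather than C-5.
This places the carbonyl at C-3; the double bond between C-4 and C-5; a methyl group at C-5.
The name is 5-methylhept-4-en-3-one.

5-methylhept-4-en-3-one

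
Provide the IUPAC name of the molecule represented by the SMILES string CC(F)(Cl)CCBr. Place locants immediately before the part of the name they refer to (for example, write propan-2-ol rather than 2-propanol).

1-bromo-3-chloro-3-fluorobutane

The longest continuous carbon chain has 4 atoms, so the parent hydride is butane.
Number the chain so that the substituent locant set {1,3,3} is lower than {2,2,4} at the first point of difference.
With this numbering: a bromo group at C-1; a chloro group at C-3; a fluoro group at C-3.
Prefixes are listed alphabetically: bromo, chloro, fluoro.
The name is 1-bromo-3-chloro-3-fluorobutane.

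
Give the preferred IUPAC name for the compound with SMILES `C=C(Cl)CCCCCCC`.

2-chloronon-1-ene

The longest carbon chain that includes the multiple bond has 9 carbons, so the parent hydride is nonane.
A C=C double bond in the chain gives the infix -ene-.
Number the chain so that numbering from this end puts the double bond at C-1 rather than C-8.
That gives the double bond between C-1 and C-2; a chloro group at C-2.
Assembling the pieces gives 2-chloronon-1-ene.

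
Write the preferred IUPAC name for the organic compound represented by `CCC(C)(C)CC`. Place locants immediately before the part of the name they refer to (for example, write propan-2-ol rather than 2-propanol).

3,3-dimethylpentane

The parent chain contains 5 carbons (pentane).
Numbering from either end gives identical locants here.
With this numbering: two methyl groups at C-3.
Assembling the pieces gives 3,3-dimethylpentane.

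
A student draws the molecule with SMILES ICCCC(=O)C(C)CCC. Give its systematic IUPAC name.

The longest carbon chain that includes the carbonyl has 8 carbons, so the parent hydride is octane.
The highest-priority functional group is a ketone (C=O on an internal carbon), so the name ends in -one.
Number the chain so that numbering from this end puts the carbonyl group at C-4 rather than C-5.
That gives the carbonyl at C-4; an iodo group at C-1; a methyl group at C-5.
The substituents are ordered alphabetically, ignoring any di-/tri- multipliers.
Putting it together: 1-iodo-5-methyloctan-4-one.

1-iodo-5-methyloctan-4-one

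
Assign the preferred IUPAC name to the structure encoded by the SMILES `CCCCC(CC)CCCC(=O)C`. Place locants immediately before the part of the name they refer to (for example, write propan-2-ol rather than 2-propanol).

The longest chain bearing the carbonyl is 10 carbons long (decane).
A ketone (C=O on an internal carbon) is the principal characteristic group, giving the suffix -one.
Choose the numbering such that numbering from this end puts the carbonyl group at C-2 rather than C-9.
This places the carbonyl at C-2; an ethyl group at C-6.
Putting it together: 6-ethyldecan-2-one.

6-ethyldecan-2-one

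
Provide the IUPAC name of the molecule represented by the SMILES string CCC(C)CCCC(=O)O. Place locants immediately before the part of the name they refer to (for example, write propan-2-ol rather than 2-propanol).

Counting along the main chain through the –COOH group gives 7 carbons: the parent is heptane.
The principal characteristic group is a carboxylic acid (terminal –COOH), named with the suffix -oic acid.
The numbering direction is chosen so that the carboxylic acid carbon is C-1 by definition.
This places a methyl group at C-5.
The name is 5-methylheptanoic acid.

5-methylheptanoic acid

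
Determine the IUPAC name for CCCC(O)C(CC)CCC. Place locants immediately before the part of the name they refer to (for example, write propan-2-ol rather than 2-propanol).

5-ethyloctan-4-ol

The longest carbon chain that includes the –OH group has 8 carbons, so the parent hydride is octane.
The highest-priority functional group is an alcohol (–OH), so the name ends in -ol.
Choose the numbering such that numbering from this end puts the hydroxyl group at C-4 rather than C-5.
With this numbering: the hydroxyl at C-4; an ethyl group at C-5.
Putting it together: 5-ethyloctan-4-ol.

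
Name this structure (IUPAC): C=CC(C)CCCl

5-chloro-3-methylpent-1-ene

Counting along the main chain through the multiple bond gives 5 carbons: the parent is pentane.
A C=C double bond in the chain gives the infix -ene-.
Choose the numbering such that numbering from this end puts the double bond at C-1 rather than C-4.
With this numbering: the double bond between C-1 and C-2; a chloro group at C-5; a methyl group at C-3.
Prefixes are listed alphabetically: chloro, methyl.
Putting it together: 5-chloro-3-methylpent-1-ene.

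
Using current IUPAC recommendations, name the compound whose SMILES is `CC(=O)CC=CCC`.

hept-4-en-2-one

The longest carbon chain that includes the carbonyl and the multiple bond has 7 carbons, so the parent hydride is heptane.
The highest-priority functional group is a ketone (C=O on an internal carbon), so the name ends in -one.
A C=C double bond in the chain gives the infix -ene-.
Number the chain so that numbering from this end puts the carbonyl group at C-2 rather than C-6.
With this numbering: the carbonyl at C-2; the double bond between C-4 and C-5.
Assembling the pieces gives hept-4-en-2-one.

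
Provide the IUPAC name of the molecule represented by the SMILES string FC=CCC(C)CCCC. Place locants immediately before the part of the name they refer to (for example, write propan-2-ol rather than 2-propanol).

Counting along the main chain through the multiple bond gives 8 carbons: the parent is octane.
There is one C=C double bond, indicated by the ending -ene.
Number the chain so that numbering from this end puts the double bond at C-1 rather than C-7.
With this numbering: the double bond between C-1 and C-2; a fluoro group at C-1; a methyl group at C-4.
The substituents are ordered alphabetically, ignoring any di-/tri- multipliers.
The name is 1-fluoro-4-methyloct-1-ene.

1-fluoro-4-methyloct-1-ene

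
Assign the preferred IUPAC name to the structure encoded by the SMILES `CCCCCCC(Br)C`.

2-bromooctane

The longest carbon chain is 8 atoms: the parent is octane.
The numbering direction is chosen so that the substituent locant set {2} is lower than {7} at the first point of difference.
This places a bromo group at C-2.
Assembling the pieces gives 2-bromooctane.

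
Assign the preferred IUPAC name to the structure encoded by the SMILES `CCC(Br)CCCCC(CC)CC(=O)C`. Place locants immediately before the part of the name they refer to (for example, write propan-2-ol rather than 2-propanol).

Counting along the main chain through the carbonyl gives 11 carbons: the parent is undecane.
The principal characteristic group is a ketone (C=O on an internal carbon), named with the suffix -one.
The numbering direction is chosen so that numbering from this end puts the carbonyl group at C-2 rather than C-10.
That gives the carbonyl at C-2; a bromo group at C-9; an ethyl group at C-4.
Substituent prefixes are cited in alphabetical order (multiplying prefixes like di-/tri- are ignored for ordering).
Putting it together: 9-bromo-4-ethylundecan-2-one.

9-bromo-4-ethylundecan-2-one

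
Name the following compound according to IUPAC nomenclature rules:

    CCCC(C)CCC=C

The longest chain bearing the multiple bond is 8 carbons long (octane).
The chain contains a C=C double bond, so the unsaturation ending is -ene.
The numbering direction is chosen so that numbering from this end puts the double bond at C-1 rather than C-7.
With this numbering: the double bond between C-1 and C-2; a methyl group at C-5.
Putting it together: 5-methyloct-1-ene.

5-methyloct-1-ene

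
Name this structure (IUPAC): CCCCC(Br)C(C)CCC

The longest carbon chain is 9 atoms: the parent is nonane.
Number the chain so that the substituent locant set {4,5} is lower than {5,6} at the first point of difference.
With this numbering: a bromo group at C-5; a methyl group at C-4.
Substituent prefixes are cited in alphabetical order (multiplying prefixes like di-/tri- are ignored for ordering).
Assembling the pieces gives 5-bromo-4-methylnonane.

5-bromo-4-methylnonane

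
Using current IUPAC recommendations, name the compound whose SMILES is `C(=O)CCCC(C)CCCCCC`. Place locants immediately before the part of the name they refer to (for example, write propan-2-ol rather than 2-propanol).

The longest chain bearing the –CHO group is 11 carbons long (undecane).
An aldehyde (terminal –CHO) is the principal characteristic group, giving the suffix -al.
Choose the numbering such that the aldehyde carbon is C-1 by definition.
That gives a methyl group at C-5.
Assembling the pieces gives 5-methylundecanal.

5-methylundecanal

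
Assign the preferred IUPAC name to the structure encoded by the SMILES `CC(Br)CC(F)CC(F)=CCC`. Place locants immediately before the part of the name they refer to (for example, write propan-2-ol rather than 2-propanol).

8-bromo-4,6-difluoronon-3-ene

The longest chain bearing the multiple bond is 9 carbons long (nonane).
There is one C=C double bond, indicated by the ending -ene.
The numbering direction is chosen so that numbering from this end puts the double bond at C-3 rather than C-6.
With this numbering: the double bond between C-3 and C-4; a bromo group at C-8; fluoro groups at C-4 and C-6.
The substituents are ordered alphabetically, ignoring any di-/tri- multipliers.
Assembling the pieces gives 8-bromo-4,6-difluoronon-3-ene.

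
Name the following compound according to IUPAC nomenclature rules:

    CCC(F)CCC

The parent chain contains 6 carbons (hexane).
Choose the numbering such that the substituent locant set {3} is lower than {4} at the first point of difference.
This places a fluoro group at C-3.
Putting it together: 3-fluorohexane.

3-fluorohexane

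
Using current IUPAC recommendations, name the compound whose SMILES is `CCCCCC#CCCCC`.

Counting along the main chain through the multiple bond gives 11 carbons: the parent is undecane.
The chain contains a C≡C triple bond, so the unsaturation ending is -yne.
Number the chain so that numbering from this end puts the triple bond at C-5 rather than C-6.
This places the triple bond between C-5 and C-6.
The name is undec-5-yne.

undec-5-yne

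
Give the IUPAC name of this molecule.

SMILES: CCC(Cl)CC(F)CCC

3-chloro-5-fluorooctane

The longest continuous carbon chain has 8 atoms, so the parent hydride is octane.
Number the chain so that the substituent locant set {3,5} is lower than {4,6} at the first point of difference.
That gives a chloro group at C-3; a fluoro group at C-5.
Prefixes are listed alphabetically: chloro, fluoro.
Putting it together: 3-chloro-5-fluorooctane.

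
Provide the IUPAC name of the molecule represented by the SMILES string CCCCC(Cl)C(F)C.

3-chloro-2-fluoroheptane

The longest carbon chain is 7 atoms: the parent is heptane.
Choose the numbering such that the substituent locant set {2,3} is lower than {5,6} at the first point of difference.
This places a chloro group at C-3; a fluoro group at C-2.
Substituent prefixes are cited in alphabetical order (multiplying prefixes like di-/tri- are ignored for ordering).
Putting it together: 3-chloro-2-fluoroheptane.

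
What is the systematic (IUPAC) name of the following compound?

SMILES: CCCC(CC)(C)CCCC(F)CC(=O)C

8-ethyl-4-fluoro-8-methylundecan-2-one

Counting along the main chain through the carbonyl gives 11 carbons: the parent is undecane.
A ketone (C=O on an internal carbon) is the principal characteristic group, giving the suffix -one.
Choose the numbering such that numbering from this end puts the carbonyl group at C-2 rather than C-10.
That gives the carbonyl at C-2; an ethyl group at C-8; a fluoro group at C-4; a methyl group at C-8.
Substituent prefixes are cited in alphabetical order (multiplying prefixes like di-/tri- are ignored for ordering).
Assembling the pieces gives 8-ethyl-4-fluoro-8-methylundecan-2-one.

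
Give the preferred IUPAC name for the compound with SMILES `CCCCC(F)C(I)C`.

The longest continuous carbon chain has 7 atoms, so the parent hydride is heptane.
Choose the numbering such that the substituent locant set {2,3} is lower than {5,6} at the first point of difference.
That gives a fluoro group at C-3; an iodo group at C-2.
Substituent prefixes are cited in alphabetical order (multiplying prefixes like di-/tri- are ignored for ordering).
Putting it together: 3-fluoro-2-iodoheptane.

3-fluoro-2-iodoheptane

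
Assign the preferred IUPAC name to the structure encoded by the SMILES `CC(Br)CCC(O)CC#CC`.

The longest chain bearing the –OH group and the multiple bond is 9 carbons long (nonane).
The principal characteristic group is an alcohol (–OH), named with the suffix -ol.
The chain contains a C≡C triple bond, so the unsaturation ending is -yne.
Number the chain so that numbering from this end puts the triple bond at C-2 rather than C-7.
This places the hydroxyl at C-5; the triple bond between C-2 and C-3; a bromo group at C-8.
Putting it together: 8-bromonon-2-yn-5-ol.

8-bromonon-2-yn-5-ol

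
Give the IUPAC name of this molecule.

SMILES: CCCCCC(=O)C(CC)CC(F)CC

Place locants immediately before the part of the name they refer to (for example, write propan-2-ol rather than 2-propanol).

The longest carbon chain that includes the carbonyl has 11 carbons, so the parent hydride is undecane.
A ketone (C=O on an internal carbon) is the principal characteristic group, giving the suffix -one.
Choose the numbering such that the substituent locant set {3,5} is lower than {7,9} at the first point of difference.
That gives the carbonyl at C-6; an ethyl group at C-5; a fluoro group at C-3.
Prefixes are listed alphabetically: ethyl, fluoro.
Assembling the pieces gives 5-ethyl-3-fluoroundecan-6-one.

5-ethyl-3-fluoroundecan-6-one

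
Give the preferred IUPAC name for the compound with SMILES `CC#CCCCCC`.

Counting along the main chain through the multiple bond gives 8 carbons: the parent is octane.
A C≡C triple bond in the chain gives the infix -yne-.
The numbering direction is chosen so that numbering from this end puts the triple bond at C-2 rather than C-6.
That gives the triple bond between C-2 and C-3.
Putting it together: oct-2-yne.

oct-2-yne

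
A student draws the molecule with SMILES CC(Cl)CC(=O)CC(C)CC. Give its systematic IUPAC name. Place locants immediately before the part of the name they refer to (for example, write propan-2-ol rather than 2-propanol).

The longest chain bearing the carbonyl is 8 carbons long (octane).
The principal characteristic group is a ketone (C=O on an internal carbon), named with the suffix -one.
Number the chain so that numbering from this end puts the carbonyl group at C-4 rather than C-5.
With this numbering: the carbonyl at C-4; a chloro group at C-2; a methyl group at C-6.
The substituents are ordered alphabetically, ignoring any di-/tri- multipliers.
The name is 2-chloro-6-methyloctan-4-one.

2-chloro-6-methyloctan-4-one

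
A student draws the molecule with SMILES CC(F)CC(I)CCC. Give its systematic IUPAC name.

The longest continuous carbon chain has 7 atoms, so the parent hydride is heptane.
Number the chain so that the substituent locant set {2,4} is lower than {4,6} at the first point of difference.
That gives a fluoro group at C-2; an iodo group at C-4.
Substituent prefixes are cited in alphabetical order (multiplying prefixes like di-/tri- are ignored for ordering).
Putting it together: 2-fluoro-4-iodoheptane.

2-fluoro-4-iodoheptane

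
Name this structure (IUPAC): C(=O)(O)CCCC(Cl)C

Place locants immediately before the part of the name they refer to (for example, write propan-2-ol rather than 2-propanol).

5-chlorohexanoic acid

The longest chain bearing the –COOH group is 6 carbons long (hexane).
A carboxylic acid (terminal –COOH) is the principal characteristic group, giving the suffix -oic acid.
Number the chain so that the carboxylic acid carbon is C-1 by definition.
With this numbering: a chloro group at C-5.
Assembling the pieces gives 5-chlorohexanoic acid.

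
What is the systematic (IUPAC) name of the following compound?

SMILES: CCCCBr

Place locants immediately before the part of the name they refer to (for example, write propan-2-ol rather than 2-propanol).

The longest carbon chain is 4 atoms: the parent is butane.
Number the chain so that the substituent locant set {1} is lower than {4} at the first point of difference.
This places a bromo group at C-1.
Assembling the pieces gives 1-bromobutane.

1-bromobutane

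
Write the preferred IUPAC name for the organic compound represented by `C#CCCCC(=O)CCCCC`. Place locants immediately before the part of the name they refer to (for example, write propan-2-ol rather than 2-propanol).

undec-1-yn-6-one

Counting along the main chain through the carbonyl and the multiple bond gives 11 carbons: the parent is undecane.
The principal characteristic group is a ketone (C=O on an internal carbon), named with the suffix -one.
The chain contains a C≡C triple bond, so the unsaturation ending is -yne.
Number the chain so that numbering from this end puts the triple bond at C-1 rather than C-10.
With this numbering: the carbonyl at C-6; the triple bond between C-1 and C-2.
Putting it together: undec-1-yn-6-one.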